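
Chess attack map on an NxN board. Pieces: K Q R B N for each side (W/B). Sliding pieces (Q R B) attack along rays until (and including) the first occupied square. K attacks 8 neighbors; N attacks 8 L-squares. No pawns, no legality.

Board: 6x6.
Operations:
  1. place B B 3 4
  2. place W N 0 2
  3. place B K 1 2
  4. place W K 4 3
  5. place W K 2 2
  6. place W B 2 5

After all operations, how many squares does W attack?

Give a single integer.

Answer: 17

Derivation:
Op 1: place BB@(3,4)
Op 2: place WN@(0,2)
Op 3: place BK@(1,2)
Op 4: place WK@(4,3)
Op 5: place WK@(2,2)
Op 6: place WB@(2,5)
Per-piece attacks for W:
  WN@(0,2): attacks (1,4) (2,3) (1,0) (2,1)
  WK@(2,2): attacks (2,3) (2,1) (3,2) (1,2) (3,3) (3,1) (1,3) (1,1)
  WB@(2,5): attacks (3,4) (1,4) (0,3) [ray(1,-1) blocked at (3,4)]
  WK@(4,3): attacks (4,4) (4,2) (5,3) (3,3) (5,4) (5,2) (3,4) (3,2)
Union (17 distinct): (0,3) (1,0) (1,1) (1,2) (1,3) (1,4) (2,1) (2,3) (3,1) (3,2) (3,3) (3,4) (4,2) (4,4) (5,2) (5,3) (5,4)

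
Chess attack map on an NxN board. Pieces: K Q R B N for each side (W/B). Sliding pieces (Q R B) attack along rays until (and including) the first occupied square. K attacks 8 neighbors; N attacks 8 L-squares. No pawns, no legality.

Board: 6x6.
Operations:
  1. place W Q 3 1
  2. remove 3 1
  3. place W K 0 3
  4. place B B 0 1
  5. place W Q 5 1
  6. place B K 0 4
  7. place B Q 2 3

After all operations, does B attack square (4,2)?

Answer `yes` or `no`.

Op 1: place WQ@(3,1)
Op 2: remove (3,1)
Op 3: place WK@(0,3)
Op 4: place BB@(0,1)
Op 5: place WQ@(5,1)
Op 6: place BK@(0,4)
Op 7: place BQ@(2,3)
Per-piece attacks for B:
  BB@(0,1): attacks (1,2) (2,3) (1,0) [ray(1,1) blocked at (2,3)]
  BK@(0,4): attacks (0,5) (0,3) (1,4) (1,5) (1,3)
  BQ@(2,3): attacks (2,4) (2,5) (2,2) (2,1) (2,0) (3,3) (4,3) (5,3) (1,3) (0,3) (3,4) (4,5) (3,2) (4,1) (5,0) (1,4) (0,5) (1,2) (0,1) [ray(-1,0) blocked at (0,3); ray(-1,-1) blocked at (0,1)]
B attacks (4,2): no

Answer: no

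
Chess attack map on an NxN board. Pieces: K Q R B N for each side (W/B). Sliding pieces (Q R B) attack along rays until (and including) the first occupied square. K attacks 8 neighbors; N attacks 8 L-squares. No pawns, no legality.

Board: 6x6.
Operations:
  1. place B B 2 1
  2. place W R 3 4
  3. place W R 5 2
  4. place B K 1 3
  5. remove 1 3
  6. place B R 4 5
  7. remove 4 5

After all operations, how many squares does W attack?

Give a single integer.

Op 1: place BB@(2,1)
Op 2: place WR@(3,4)
Op 3: place WR@(5,2)
Op 4: place BK@(1,3)
Op 5: remove (1,3)
Op 6: place BR@(4,5)
Op 7: remove (4,5)
Per-piece attacks for W:
  WR@(3,4): attacks (3,5) (3,3) (3,2) (3,1) (3,0) (4,4) (5,4) (2,4) (1,4) (0,4)
  WR@(5,2): attacks (5,3) (5,4) (5,5) (5,1) (5,0) (4,2) (3,2) (2,2) (1,2) (0,2)
Union (18 distinct): (0,2) (0,4) (1,2) (1,4) (2,2) (2,4) (3,0) (3,1) (3,2) (3,3) (3,5) (4,2) (4,4) (5,0) (5,1) (5,3) (5,4) (5,5)

Answer: 18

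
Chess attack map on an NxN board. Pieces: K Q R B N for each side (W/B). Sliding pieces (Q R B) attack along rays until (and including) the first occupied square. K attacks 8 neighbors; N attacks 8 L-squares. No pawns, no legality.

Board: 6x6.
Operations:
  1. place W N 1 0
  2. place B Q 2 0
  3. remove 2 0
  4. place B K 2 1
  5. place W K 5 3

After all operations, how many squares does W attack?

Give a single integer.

Answer: 8

Derivation:
Op 1: place WN@(1,0)
Op 2: place BQ@(2,0)
Op 3: remove (2,0)
Op 4: place BK@(2,1)
Op 5: place WK@(5,3)
Per-piece attacks for W:
  WN@(1,0): attacks (2,2) (3,1) (0,2)
  WK@(5,3): attacks (5,4) (5,2) (4,3) (4,4) (4,2)
Union (8 distinct): (0,2) (2,2) (3,1) (4,2) (4,3) (4,4) (5,2) (5,4)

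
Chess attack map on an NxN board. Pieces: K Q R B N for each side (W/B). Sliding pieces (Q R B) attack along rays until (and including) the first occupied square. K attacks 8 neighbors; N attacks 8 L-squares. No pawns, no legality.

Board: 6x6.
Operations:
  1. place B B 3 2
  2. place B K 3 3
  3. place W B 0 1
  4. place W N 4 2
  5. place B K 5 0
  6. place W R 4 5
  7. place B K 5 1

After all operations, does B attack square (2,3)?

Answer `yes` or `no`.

Op 1: place BB@(3,2)
Op 2: place BK@(3,3)
Op 3: place WB@(0,1)
Op 4: place WN@(4,2)
Op 5: place BK@(5,0)
Op 6: place WR@(4,5)
Op 7: place BK@(5,1)
Per-piece attacks for B:
  BB@(3,2): attacks (4,3) (5,4) (4,1) (5,0) (2,3) (1,4) (0,5) (2,1) (1,0) [ray(1,-1) blocked at (5,0)]
  BK@(3,3): attacks (3,4) (3,2) (4,3) (2,3) (4,4) (4,2) (2,4) (2,2)
  BK@(5,0): attacks (5,1) (4,0) (4,1)
  BK@(5,1): attacks (5,2) (5,0) (4,1) (4,2) (4,0)
B attacks (2,3): yes

Answer: yes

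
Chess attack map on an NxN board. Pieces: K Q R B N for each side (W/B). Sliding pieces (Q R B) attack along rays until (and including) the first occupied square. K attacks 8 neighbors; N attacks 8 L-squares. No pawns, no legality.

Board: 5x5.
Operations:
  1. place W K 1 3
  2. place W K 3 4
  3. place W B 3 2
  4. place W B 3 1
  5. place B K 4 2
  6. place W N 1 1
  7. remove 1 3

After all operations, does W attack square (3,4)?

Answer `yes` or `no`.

Op 1: place WK@(1,3)
Op 2: place WK@(3,4)
Op 3: place WB@(3,2)
Op 4: place WB@(3,1)
Op 5: place BK@(4,2)
Op 6: place WN@(1,1)
Op 7: remove (1,3)
Per-piece attacks for W:
  WN@(1,1): attacks (2,3) (3,2) (0,3) (3,0)
  WB@(3,1): attacks (4,2) (4,0) (2,2) (1,3) (0,4) (2,0) [ray(1,1) blocked at (4,2)]
  WB@(3,2): attacks (4,3) (4,1) (2,3) (1,4) (2,1) (1,0)
  WK@(3,4): attacks (3,3) (4,4) (2,4) (4,3) (2,3)
W attacks (3,4): no

Answer: no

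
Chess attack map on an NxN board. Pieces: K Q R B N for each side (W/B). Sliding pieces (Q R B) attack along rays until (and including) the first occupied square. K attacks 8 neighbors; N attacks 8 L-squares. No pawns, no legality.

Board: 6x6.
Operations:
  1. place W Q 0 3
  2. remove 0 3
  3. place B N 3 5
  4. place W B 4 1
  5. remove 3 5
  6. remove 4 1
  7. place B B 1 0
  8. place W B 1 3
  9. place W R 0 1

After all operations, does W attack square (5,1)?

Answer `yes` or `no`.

Answer: yes

Derivation:
Op 1: place WQ@(0,3)
Op 2: remove (0,3)
Op 3: place BN@(3,5)
Op 4: place WB@(4,1)
Op 5: remove (3,5)
Op 6: remove (4,1)
Op 7: place BB@(1,0)
Op 8: place WB@(1,3)
Op 9: place WR@(0,1)
Per-piece attacks for W:
  WR@(0,1): attacks (0,2) (0,3) (0,4) (0,5) (0,0) (1,1) (2,1) (3,1) (4,1) (5,1)
  WB@(1,3): attacks (2,4) (3,5) (2,2) (3,1) (4,0) (0,4) (0,2)
W attacks (5,1): yes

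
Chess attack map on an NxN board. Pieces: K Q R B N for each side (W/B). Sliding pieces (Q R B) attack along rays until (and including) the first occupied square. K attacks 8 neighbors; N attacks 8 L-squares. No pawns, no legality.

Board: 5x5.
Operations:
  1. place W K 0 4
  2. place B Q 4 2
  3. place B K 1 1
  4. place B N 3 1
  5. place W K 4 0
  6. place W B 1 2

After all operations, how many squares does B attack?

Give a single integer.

Answer: 17

Derivation:
Op 1: place WK@(0,4)
Op 2: place BQ@(4,2)
Op 3: place BK@(1,1)
Op 4: place BN@(3,1)
Op 5: place WK@(4,0)
Op 6: place WB@(1,2)
Per-piece attacks for B:
  BK@(1,1): attacks (1,2) (1,0) (2,1) (0,1) (2,2) (2,0) (0,2) (0,0)
  BN@(3,1): attacks (4,3) (2,3) (1,2) (1,0)
  BQ@(4,2): attacks (4,3) (4,4) (4,1) (4,0) (3,2) (2,2) (1,2) (3,3) (2,4) (3,1) [ray(0,-1) blocked at (4,0); ray(-1,0) blocked at (1,2); ray(-1,-1) blocked at (3,1)]
Union (17 distinct): (0,0) (0,1) (0,2) (1,0) (1,2) (2,0) (2,1) (2,2) (2,3) (2,4) (3,1) (3,2) (3,3) (4,0) (4,1) (4,3) (4,4)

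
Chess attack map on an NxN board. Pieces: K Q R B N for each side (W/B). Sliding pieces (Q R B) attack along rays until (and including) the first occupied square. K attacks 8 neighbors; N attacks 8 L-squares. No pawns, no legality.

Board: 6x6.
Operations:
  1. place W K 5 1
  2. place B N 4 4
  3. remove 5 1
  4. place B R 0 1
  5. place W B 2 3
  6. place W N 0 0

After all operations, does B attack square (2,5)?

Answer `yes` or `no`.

Answer: yes

Derivation:
Op 1: place WK@(5,1)
Op 2: place BN@(4,4)
Op 3: remove (5,1)
Op 4: place BR@(0,1)
Op 5: place WB@(2,3)
Op 6: place WN@(0,0)
Per-piece attacks for B:
  BR@(0,1): attacks (0,2) (0,3) (0,4) (0,5) (0,0) (1,1) (2,1) (3,1) (4,1) (5,1) [ray(0,-1) blocked at (0,0)]
  BN@(4,4): attacks (2,5) (5,2) (3,2) (2,3)
B attacks (2,5): yes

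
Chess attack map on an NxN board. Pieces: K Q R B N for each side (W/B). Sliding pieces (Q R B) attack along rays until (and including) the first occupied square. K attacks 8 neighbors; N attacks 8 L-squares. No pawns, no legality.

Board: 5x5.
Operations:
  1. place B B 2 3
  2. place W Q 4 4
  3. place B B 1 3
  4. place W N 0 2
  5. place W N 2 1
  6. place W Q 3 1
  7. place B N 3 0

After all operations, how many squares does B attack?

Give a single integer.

Answer: 13

Derivation:
Op 1: place BB@(2,3)
Op 2: place WQ@(4,4)
Op 3: place BB@(1,3)
Op 4: place WN@(0,2)
Op 5: place WN@(2,1)
Op 6: place WQ@(3,1)
Op 7: place BN@(3,0)
Per-piece attacks for B:
  BB@(1,3): attacks (2,4) (2,2) (3,1) (0,4) (0,2) [ray(1,-1) blocked at (3,1); ray(-1,-1) blocked at (0,2)]
  BB@(2,3): attacks (3,4) (3,2) (4,1) (1,4) (1,2) (0,1)
  BN@(3,0): attacks (4,2) (2,2) (1,1)
Union (13 distinct): (0,1) (0,2) (0,4) (1,1) (1,2) (1,4) (2,2) (2,4) (3,1) (3,2) (3,4) (4,1) (4,2)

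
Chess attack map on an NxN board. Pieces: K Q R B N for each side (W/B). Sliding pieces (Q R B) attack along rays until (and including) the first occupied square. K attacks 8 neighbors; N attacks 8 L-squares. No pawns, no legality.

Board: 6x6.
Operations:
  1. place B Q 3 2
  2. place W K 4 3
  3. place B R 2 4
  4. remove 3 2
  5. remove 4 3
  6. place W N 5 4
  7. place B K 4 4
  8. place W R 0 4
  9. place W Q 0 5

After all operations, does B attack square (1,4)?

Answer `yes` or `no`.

Op 1: place BQ@(3,2)
Op 2: place WK@(4,3)
Op 3: place BR@(2,4)
Op 4: remove (3,2)
Op 5: remove (4,3)
Op 6: place WN@(5,4)
Op 7: place BK@(4,4)
Op 8: place WR@(0,4)
Op 9: place WQ@(0,5)
Per-piece attacks for B:
  BR@(2,4): attacks (2,5) (2,3) (2,2) (2,1) (2,0) (3,4) (4,4) (1,4) (0,4) [ray(1,0) blocked at (4,4); ray(-1,0) blocked at (0,4)]
  BK@(4,4): attacks (4,5) (4,3) (5,4) (3,4) (5,5) (5,3) (3,5) (3,3)
B attacks (1,4): yes

Answer: yes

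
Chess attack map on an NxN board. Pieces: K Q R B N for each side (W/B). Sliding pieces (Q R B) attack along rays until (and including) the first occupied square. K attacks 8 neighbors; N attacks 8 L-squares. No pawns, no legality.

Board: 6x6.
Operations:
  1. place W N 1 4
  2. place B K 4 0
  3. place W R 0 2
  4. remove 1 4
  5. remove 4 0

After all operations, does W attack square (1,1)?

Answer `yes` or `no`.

Answer: no

Derivation:
Op 1: place WN@(1,4)
Op 2: place BK@(4,0)
Op 3: place WR@(0,2)
Op 4: remove (1,4)
Op 5: remove (4,0)
Per-piece attacks for W:
  WR@(0,2): attacks (0,3) (0,4) (0,5) (0,1) (0,0) (1,2) (2,2) (3,2) (4,2) (5,2)
W attacks (1,1): no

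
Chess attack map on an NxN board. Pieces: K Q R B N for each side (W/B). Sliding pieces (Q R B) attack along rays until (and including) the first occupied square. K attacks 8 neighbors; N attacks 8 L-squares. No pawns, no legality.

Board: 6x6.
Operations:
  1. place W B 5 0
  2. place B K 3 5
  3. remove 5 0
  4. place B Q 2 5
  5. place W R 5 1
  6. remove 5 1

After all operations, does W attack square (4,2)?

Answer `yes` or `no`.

Answer: no

Derivation:
Op 1: place WB@(5,0)
Op 2: place BK@(3,5)
Op 3: remove (5,0)
Op 4: place BQ@(2,5)
Op 5: place WR@(5,1)
Op 6: remove (5,1)
Per-piece attacks for W:
W attacks (4,2): no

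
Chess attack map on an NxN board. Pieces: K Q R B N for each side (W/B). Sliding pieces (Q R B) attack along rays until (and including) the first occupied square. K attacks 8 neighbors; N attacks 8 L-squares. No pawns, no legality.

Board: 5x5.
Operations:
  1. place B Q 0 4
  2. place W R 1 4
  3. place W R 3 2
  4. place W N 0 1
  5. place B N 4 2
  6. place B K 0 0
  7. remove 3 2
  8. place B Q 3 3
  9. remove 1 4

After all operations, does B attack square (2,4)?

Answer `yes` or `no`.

Answer: yes

Derivation:
Op 1: place BQ@(0,4)
Op 2: place WR@(1,4)
Op 3: place WR@(3,2)
Op 4: place WN@(0,1)
Op 5: place BN@(4,2)
Op 6: place BK@(0,0)
Op 7: remove (3,2)
Op 8: place BQ@(3,3)
Op 9: remove (1,4)
Per-piece attacks for B:
  BK@(0,0): attacks (0,1) (1,0) (1,1)
  BQ@(0,4): attacks (0,3) (0,2) (0,1) (1,4) (2,4) (3,4) (4,4) (1,3) (2,2) (3,1) (4,0) [ray(0,-1) blocked at (0,1)]
  BQ@(3,3): attacks (3,4) (3,2) (3,1) (3,0) (4,3) (2,3) (1,3) (0,3) (4,4) (4,2) (2,4) (2,2) (1,1) (0,0) [ray(1,-1) blocked at (4,2); ray(-1,-1) blocked at (0,0)]
  BN@(4,2): attacks (3,4) (2,3) (3,0) (2,1)
B attacks (2,4): yes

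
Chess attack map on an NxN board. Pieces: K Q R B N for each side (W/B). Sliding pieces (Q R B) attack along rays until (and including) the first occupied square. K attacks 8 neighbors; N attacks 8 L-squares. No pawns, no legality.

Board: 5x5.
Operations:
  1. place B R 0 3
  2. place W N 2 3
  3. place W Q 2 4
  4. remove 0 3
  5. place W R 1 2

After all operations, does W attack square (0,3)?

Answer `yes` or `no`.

Answer: no

Derivation:
Op 1: place BR@(0,3)
Op 2: place WN@(2,3)
Op 3: place WQ@(2,4)
Op 4: remove (0,3)
Op 5: place WR@(1,2)
Per-piece attacks for W:
  WR@(1,2): attacks (1,3) (1,4) (1,1) (1,0) (2,2) (3,2) (4,2) (0,2)
  WN@(2,3): attacks (4,4) (0,4) (3,1) (4,2) (1,1) (0,2)
  WQ@(2,4): attacks (2,3) (3,4) (4,4) (1,4) (0,4) (3,3) (4,2) (1,3) (0,2) [ray(0,-1) blocked at (2,3)]
W attacks (0,3): no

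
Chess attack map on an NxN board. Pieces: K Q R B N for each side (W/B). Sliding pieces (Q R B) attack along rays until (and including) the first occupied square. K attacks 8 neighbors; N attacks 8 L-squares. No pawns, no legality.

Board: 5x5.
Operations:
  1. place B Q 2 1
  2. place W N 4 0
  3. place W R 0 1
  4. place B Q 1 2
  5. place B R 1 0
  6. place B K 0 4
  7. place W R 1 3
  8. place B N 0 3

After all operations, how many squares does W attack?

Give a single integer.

Op 1: place BQ@(2,1)
Op 2: place WN@(4,0)
Op 3: place WR@(0,1)
Op 4: place BQ@(1,2)
Op 5: place BR@(1,0)
Op 6: place BK@(0,4)
Op 7: place WR@(1,3)
Op 8: place BN@(0,3)
Per-piece attacks for W:
  WR@(0,1): attacks (0,2) (0,3) (0,0) (1,1) (2,1) [ray(0,1) blocked at (0,3); ray(1,0) blocked at (2,1)]
  WR@(1,3): attacks (1,4) (1,2) (2,3) (3,3) (4,3) (0,3) [ray(0,-1) blocked at (1,2); ray(-1,0) blocked at (0,3)]
  WN@(4,0): attacks (3,2) (2,1)
Union (11 distinct): (0,0) (0,2) (0,3) (1,1) (1,2) (1,4) (2,1) (2,3) (3,2) (3,3) (4,3)

Answer: 11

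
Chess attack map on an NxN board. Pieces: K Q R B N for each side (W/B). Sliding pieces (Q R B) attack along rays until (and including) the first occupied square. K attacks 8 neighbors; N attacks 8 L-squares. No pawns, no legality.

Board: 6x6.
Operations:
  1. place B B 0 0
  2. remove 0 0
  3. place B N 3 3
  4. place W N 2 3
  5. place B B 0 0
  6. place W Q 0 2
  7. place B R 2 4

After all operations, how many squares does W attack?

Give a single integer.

Answer: 19

Derivation:
Op 1: place BB@(0,0)
Op 2: remove (0,0)
Op 3: place BN@(3,3)
Op 4: place WN@(2,3)
Op 5: place BB@(0,0)
Op 6: place WQ@(0,2)
Op 7: place BR@(2,4)
Per-piece attacks for W:
  WQ@(0,2): attacks (0,3) (0,4) (0,5) (0,1) (0,0) (1,2) (2,2) (3,2) (4,2) (5,2) (1,3) (2,4) (1,1) (2,0) [ray(0,-1) blocked at (0,0); ray(1,1) blocked at (2,4)]
  WN@(2,3): attacks (3,5) (4,4) (1,5) (0,4) (3,1) (4,2) (1,1) (0,2)
Union (19 distinct): (0,0) (0,1) (0,2) (0,3) (0,4) (0,5) (1,1) (1,2) (1,3) (1,5) (2,0) (2,2) (2,4) (3,1) (3,2) (3,5) (4,2) (4,4) (5,2)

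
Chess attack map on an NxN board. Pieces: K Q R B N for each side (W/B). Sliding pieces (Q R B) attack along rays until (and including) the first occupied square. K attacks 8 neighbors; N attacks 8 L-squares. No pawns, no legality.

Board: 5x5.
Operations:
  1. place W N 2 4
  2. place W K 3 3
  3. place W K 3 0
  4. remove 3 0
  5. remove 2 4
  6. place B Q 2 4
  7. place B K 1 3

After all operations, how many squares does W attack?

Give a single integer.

Op 1: place WN@(2,4)
Op 2: place WK@(3,3)
Op 3: place WK@(3,0)
Op 4: remove (3,0)
Op 5: remove (2,4)
Op 6: place BQ@(2,4)
Op 7: place BK@(1,3)
Per-piece attacks for W:
  WK@(3,3): attacks (3,4) (3,2) (4,3) (2,3) (4,4) (4,2) (2,4) (2,2)
Union (8 distinct): (2,2) (2,3) (2,4) (3,2) (3,4) (4,2) (4,3) (4,4)

Answer: 8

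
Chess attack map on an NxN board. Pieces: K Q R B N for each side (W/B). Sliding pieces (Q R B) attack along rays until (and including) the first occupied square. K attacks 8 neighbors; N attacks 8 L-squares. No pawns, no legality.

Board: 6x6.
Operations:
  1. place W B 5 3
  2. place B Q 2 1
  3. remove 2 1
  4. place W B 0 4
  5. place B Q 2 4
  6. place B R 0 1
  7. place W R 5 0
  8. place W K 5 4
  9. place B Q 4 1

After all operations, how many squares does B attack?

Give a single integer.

Op 1: place WB@(5,3)
Op 2: place BQ@(2,1)
Op 3: remove (2,1)
Op 4: place WB@(0,4)
Op 5: place BQ@(2,4)
Op 6: place BR@(0,1)
Op 7: place WR@(5,0)
Op 8: place WK@(5,4)
Op 9: place BQ@(4,1)
Per-piece attacks for B:
  BR@(0,1): attacks (0,2) (0,3) (0,4) (0,0) (1,1) (2,1) (3,1) (4,1) [ray(0,1) blocked at (0,4); ray(1,0) blocked at (4,1)]
  BQ@(2,4): attacks (2,5) (2,3) (2,2) (2,1) (2,0) (3,4) (4,4) (5,4) (1,4) (0,4) (3,5) (3,3) (4,2) (5,1) (1,5) (1,3) (0,2) [ray(1,0) blocked at (5,4); ray(-1,0) blocked at (0,4)]
  BQ@(4,1): attacks (4,2) (4,3) (4,4) (4,5) (4,0) (5,1) (3,1) (2,1) (1,1) (0,1) (5,2) (5,0) (3,2) (2,3) (1,4) (0,5) (3,0) [ray(-1,0) blocked at (0,1); ray(1,-1) blocked at (5,0)]
Union (31 distinct): (0,0) (0,1) (0,2) (0,3) (0,4) (0,5) (1,1) (1,3) (1,4) (1,5) (2,0) (2,1) (2,2) (2,3) (2,5) (3,0) (3,1) (3,2) (3,3) (3,4) (3,5) (4,0) (4,1) (4,2) (4,3) (4,4) (4,5) (5,0) (5,1) (5,2) (5,4)

Answer: 31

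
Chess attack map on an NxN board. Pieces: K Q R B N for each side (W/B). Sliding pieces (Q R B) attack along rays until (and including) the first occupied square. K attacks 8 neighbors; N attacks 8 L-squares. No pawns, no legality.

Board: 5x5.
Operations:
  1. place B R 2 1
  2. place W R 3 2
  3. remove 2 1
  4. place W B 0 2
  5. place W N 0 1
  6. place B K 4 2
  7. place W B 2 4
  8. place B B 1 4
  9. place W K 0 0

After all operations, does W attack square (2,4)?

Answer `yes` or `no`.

Answer: yes

Derivation:
Op 1: place BR@(2,1)
Op 2: place WR@(3,2)
Op 3: remove (2,1)
Op 4: place WB@(0,2)
Op 5: place WN@(0,1)
Op 6: place BK@(4,2)
Op 7: place WB@(2,4)
Op 8: place BB@(1,4)
Op 9: place WK@(0,0)
Per-piece attacks for W:
  WK@(0,0): attacks (0,1) (1,0) (1,1)
  WN@(0,1): attacks (1,3) (2,2) (2,0)
  WB@(0,2): attacks (1,3) (2,4) (1,1) (2,0) [ray(1,1) blocked at (2,4)]
  WB@(2,4): attacks (3,3) (4,2) (1,3) (0,2) [ray(1,-1) blocked at (4,2); ray(-1,-1) blocked at (0,2)]
  WR@(3,2): attacks (3,3) (3,4) (3,1) (3,0) (4,2) (2,2) (1,2) (0,2) [ray(1,0) blocked at (4,2); ray(-1,0) blocked at (0,2)]
W attacks (2,4): yes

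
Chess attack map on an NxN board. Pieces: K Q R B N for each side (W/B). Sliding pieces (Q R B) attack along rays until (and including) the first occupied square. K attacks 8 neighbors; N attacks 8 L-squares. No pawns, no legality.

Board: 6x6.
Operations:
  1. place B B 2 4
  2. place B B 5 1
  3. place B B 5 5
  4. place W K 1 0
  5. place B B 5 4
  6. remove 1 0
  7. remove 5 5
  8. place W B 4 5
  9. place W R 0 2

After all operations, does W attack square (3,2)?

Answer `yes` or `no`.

Answer: yes

Derivation:
Op 1: place BB@(2,4)
Op 2: place BB@(5,1)
Op 3: place BB@(5,5)
Op 4: place WK@(1,0)
Op 5: place BB@(5,4)
Op 6: remove (1,0)
Op 7: remove (5,5)
Op 8: place WB@(4,5)
Op 9: place WR@(0,2)
Per-piece attacks for W:
  WR@(0,2): attacks (0,3) (0,4) (0,5) (0,1) (0,0) (1,2) (2,2) (3,2) (4,2) (5,2)
  WB@(4,5): attacks (5,4) (3,4) (2,3) (1,2) (0,1) [ray(1,-1) blocked at (5,4)]
W attacks (3,2): yes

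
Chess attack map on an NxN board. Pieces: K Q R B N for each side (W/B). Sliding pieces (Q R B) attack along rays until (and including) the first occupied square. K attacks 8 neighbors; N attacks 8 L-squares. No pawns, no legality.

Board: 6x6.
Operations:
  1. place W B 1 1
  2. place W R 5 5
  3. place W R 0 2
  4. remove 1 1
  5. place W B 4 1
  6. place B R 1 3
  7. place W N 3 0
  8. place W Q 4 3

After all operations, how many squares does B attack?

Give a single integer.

Op 1: place WB@(1,1)
Op 2: place WR@(5,5)
Op 3: place WR@(0,2)
Op 4: remove (1,1)
Op 5: place WB@(4,1)
Op 6: place BR@(1,3)
Op 7: place WN@(3,0)
Op 8: place WQ@(4,3)
Per-piece attacks for B:
  BR@(1,3): attacks (1,4) (1,5) (1,2) (1,1) (1,0) (2,3) (3,3) (4,3) (0,3) [ray(1,0) blocked at (4,3)]
Union (9 distinct): (0,3) (1,0) (1,1) (1,2) (1,4) (1,5) (2,3) (3,3) (4,3)

Answer: 9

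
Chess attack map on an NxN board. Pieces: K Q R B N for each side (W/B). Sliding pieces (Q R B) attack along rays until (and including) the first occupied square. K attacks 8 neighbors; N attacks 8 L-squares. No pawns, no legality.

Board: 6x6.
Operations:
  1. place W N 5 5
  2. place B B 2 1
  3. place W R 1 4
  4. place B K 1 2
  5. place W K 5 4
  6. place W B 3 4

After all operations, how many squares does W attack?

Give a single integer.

Answer: 14

Derivation:
Op 1: place WN@(5,5)
Op 2: place BB@(2,1)
Op 3: place WR@(1,4)
Op 4: place BK@(1,2)
Op 5: place WK@(5,4)
Op 6: place WB@(3,4)
Per-piece attacks for W:
  WR@(1,4): attacks (1,5) (1,3) (1,2) (2,4) (3,4) (0,4) [ray(0,-1) blocked at (1,2); ray(1,0) blocked at (3,4)]
  WB@(3,4): attacks (4,5) (4,3) (5,2) (2,5) (2,3) (1,2) [ray(-1,-1) blocked at (1,2)]
  WK@(5,4): attacks (5,5) (5,3) (4,4) (4,5) (4,3)
  WN@(5,5): attacks (4,3) (3,4)
Union (14 distinct): (0,4) (1,2) (1,3) (1,5) (2,3) (2,4) (2,5) (3,4) (4,3) (4,4) (4,5) (5,2) (5,3) (5,5)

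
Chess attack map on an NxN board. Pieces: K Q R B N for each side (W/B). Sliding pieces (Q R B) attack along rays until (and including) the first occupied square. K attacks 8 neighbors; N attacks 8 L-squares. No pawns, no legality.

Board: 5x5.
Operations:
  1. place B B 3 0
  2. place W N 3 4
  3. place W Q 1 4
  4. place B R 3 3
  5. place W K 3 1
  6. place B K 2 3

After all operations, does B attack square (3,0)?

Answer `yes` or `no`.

Answer: no

Derivation:
Op 1: place BB@(3,0)
Op 2: place WN@(3,4)
Op 3: place WQ@(1,4)
Op 4: place BR@(3,3)
Op 5: place WK@(3,1)
Op 6: place BK@(2,3)
Per-piece attacks for B:
  BK@(2,3): attacks (2,4) (2,2) (3,3) (1,3) (3,4) (3,2) (1,4) (1,2)
  BB@(3,0): attacks (4,1) (2,1) (1,2) (0,3)
  BR@(3,3): attacks (3,4) (3,2) (3,1) (4,3) (2,3) [ray(0,1) blocked at (3,4); ray(0,-1) blocked at (3,1); ray(-1,0) blocked at (2,3)]
B attacks (3,0): no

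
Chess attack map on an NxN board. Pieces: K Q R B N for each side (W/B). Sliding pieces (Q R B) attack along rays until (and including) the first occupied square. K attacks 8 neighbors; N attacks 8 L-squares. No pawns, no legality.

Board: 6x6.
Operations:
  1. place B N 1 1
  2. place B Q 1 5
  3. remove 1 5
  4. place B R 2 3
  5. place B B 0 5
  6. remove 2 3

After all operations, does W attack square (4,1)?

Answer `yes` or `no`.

Answer: no

Derivation:
Op 1: place BN@(1,1)
Op 2: place BQ@(1,5)
Op 3: remove (1,5)
Op 4: place BR@(2,3)
Op 5: place BB@(0,5)
Op 6: remove (2,3)
Per-piece attacks for W:
W attacks (4,1): no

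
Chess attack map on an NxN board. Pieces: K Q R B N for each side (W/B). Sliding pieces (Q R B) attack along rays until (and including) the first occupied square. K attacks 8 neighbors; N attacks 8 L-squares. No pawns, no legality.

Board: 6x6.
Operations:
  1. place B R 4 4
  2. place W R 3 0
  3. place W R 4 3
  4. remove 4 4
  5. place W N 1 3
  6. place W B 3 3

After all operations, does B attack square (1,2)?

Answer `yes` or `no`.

Op 1: place BR@(4,4)
Op 2: place WR@(3,0)
Op 3: place WR@(4,3)
Op 4: remove (4,4)
Op 5: place WN@(1,3)
Op 6: place WB@(3,3)
Per-piece attacks for B:
B attacks (1,2): no

Answer: no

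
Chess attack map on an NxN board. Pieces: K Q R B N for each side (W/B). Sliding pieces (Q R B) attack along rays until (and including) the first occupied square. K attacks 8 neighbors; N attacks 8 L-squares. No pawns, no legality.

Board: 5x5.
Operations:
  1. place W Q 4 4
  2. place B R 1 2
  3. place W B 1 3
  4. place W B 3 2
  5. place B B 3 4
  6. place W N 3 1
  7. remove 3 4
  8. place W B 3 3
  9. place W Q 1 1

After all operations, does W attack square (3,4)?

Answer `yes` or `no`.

Op 1: place WQ@(4,4)
Op 2: place BR@(1,2)
Op 3: place WB@(1,3)
Op 4: place WB@(3,2)
Op 5: place BB@(3,4)
Op 6: place WN@(3,1)
Op 7: remove (3,4)
Op 8: place WB@(3,3)
Op 9: place WQ@(1,1)
Per-piece attacks for W:
  WQ@(1,1): attacks (1,2) (1,0) (2,1) (3,1) (0,1) (2,2) (3,3) (2,0) (0,2) (0,0) [ray(0,1) blocked at (1,2); ray(1,0) blocked at (3,1); ray(1,1) blocked at (3,3)]
  WB@(1,3): attacks (2,4) (2,2) (3,1) (0,4) (0,2) [ray(1,-1) blocked at (3,1)]
  WN@(3,1): attacks (4,3) (2,3) (1,2) (1,0)
  WB@(3,2): attacks (4,3) (4,1) (2,3) (1,4) (2,1) (1,0)
  WB@(3,3): attacks (4,4) (4,2) (2,4) (2,2) (1,1) [ray(1,1) blocked at (4,4); ray(-1,-1) blocked at (1,1)]
  WQ@(4,4): attacks (4,3) (4,2) (4,1) (4,0) (3,4) (2,4) (1,4) (0,4) (3,3) [ray(-1,-1) blocked at (3,3)]
W attacks (3,4): yes

Answer: yes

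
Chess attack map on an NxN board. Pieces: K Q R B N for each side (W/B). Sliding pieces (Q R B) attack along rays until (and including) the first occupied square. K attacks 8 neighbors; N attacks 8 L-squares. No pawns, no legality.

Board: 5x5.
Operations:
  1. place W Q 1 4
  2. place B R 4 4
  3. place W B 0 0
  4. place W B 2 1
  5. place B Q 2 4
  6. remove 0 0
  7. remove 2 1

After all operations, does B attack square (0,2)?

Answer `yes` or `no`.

Answer: yes

Derivation:
Op 1: place WQ@(1,4)
Op 2: place BR@(4,4)
Op 3: place WB@(0,0)
Op 4: place WB@(2,1)
Op 5: place BQ@(2,4)
Op 6: remove (0,0)
Op 7: remove (2,1)
Per-piece attacks for B:
  BQ@(2,4): attacks (2,3) (2,2) (2,1) (2,0) (3,4) (4,4) (1,4) (3,3) (4,2) (1,3) (0,2) [ray(1,0) blocked at (4,4); ray(-1,0) blocked at (1,4)]
  BR@(4,4): attacks (4,3) (4,2) (4,1) (4,0) (3,4) (2,4) [ray(-1,0) blocked at (2,4)]
B attacks (0,2): yes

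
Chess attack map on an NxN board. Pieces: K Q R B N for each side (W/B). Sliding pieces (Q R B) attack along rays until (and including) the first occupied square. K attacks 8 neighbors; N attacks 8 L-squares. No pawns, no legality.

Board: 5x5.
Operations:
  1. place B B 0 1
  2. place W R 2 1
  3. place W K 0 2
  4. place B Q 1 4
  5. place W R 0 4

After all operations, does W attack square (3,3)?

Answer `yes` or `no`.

Answer: no

Derivation:
Op 1: place BB@(0,1)
Op 2: place WR@(2,1)
Op 3: place WK@(0,2)
Op 4: place BQ@(1,4)
Op 5: place WR@(0,4)
Per-piece attacks for W:
  WK@(0,2): attacks (0,3) (0,1) (1,2) (1,3) (1,1)
  WR@(0,4): attacks (0,3) (0,2) (1,4) [ray(0,-1) blocked at (0,2); ray(1,0) blocked at (1,4)]
  WR@(2,1): attacks (2,2) (2,3) (2,4) (2,0) (3,1) (4,1) (1,1) (0,1) [ray(-1,0) blocked at (0,1)]
W attacks (3,3): no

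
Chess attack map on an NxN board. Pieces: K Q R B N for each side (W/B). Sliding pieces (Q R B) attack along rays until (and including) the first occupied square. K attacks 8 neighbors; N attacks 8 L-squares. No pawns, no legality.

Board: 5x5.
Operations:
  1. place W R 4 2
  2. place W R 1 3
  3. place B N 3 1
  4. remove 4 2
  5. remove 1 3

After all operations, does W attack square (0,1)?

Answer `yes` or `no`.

Answer: no

Derivation:
Op 1: place WR@(4,2)
Op 2: place WR@(1,3)
Op 3: place BN@(3,1)
Op 4: remove (4,2)
Op 5: remove (1,3)
Per-piece attacks for W:
W attacks (0,1): no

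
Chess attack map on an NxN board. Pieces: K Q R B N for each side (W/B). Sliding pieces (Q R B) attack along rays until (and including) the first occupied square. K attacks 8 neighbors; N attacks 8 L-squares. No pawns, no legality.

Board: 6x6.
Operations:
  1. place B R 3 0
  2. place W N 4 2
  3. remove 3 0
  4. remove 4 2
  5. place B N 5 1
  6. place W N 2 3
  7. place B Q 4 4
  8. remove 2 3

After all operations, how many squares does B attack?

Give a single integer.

Answer: 19

Derivation:
Op 1: place BR@(3,0)
Op 2: place WN@(4,2)
Op 3: remove (3,0)
Op 4: remove (4,2)
Op 5: place BN@(5,1)
Op 6: place WN@(2,3)
Op 7: place BQ@(4,4)
Op 8: remove (2,3)
Per-piece attacks for B:
  BQ@(4,4): attacks (4,5) (4,3) (4,2) (4,1) (4,0) (5,4) (3,4) (2,4) (1,4) (0,4) (5,5) (5,3) (3,5) (3,3) (2,2) (1,1) (0,0)
  BN@(5,1): attacks (4,3) (3,2) (3,0)
Union (19 distinct): (0,0) (0,4) (1,1) (1,4) (2,2) (2,4) (3,0) (3,2) (3,3) (3,4) (3,5) (4,0) (4,1) (4,2) (4,3) (4,5) (5,3) (5,4) (5,5)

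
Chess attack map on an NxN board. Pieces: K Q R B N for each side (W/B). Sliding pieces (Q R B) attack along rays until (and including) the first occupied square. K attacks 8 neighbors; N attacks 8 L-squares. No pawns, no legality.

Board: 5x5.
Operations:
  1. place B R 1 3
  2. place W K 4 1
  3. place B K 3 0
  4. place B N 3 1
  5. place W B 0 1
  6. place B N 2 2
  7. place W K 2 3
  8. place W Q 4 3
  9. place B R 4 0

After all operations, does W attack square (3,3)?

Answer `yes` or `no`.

Op 1: place BR@(1,3)
Op 2: place WK@(4,1)
Op 3: place BK@(3,0)
Op 4: place BN@(3,1)
Op 5: place WB@(0,1)
Op 6: place BN@(2,2)
Op 7: place WK@(2,3)
Op 8: place WQ@(4,3)
Op 9: place BR@(4,0)
Per-piece attacks for W:
  WB@(0,1): attacks (1,2) (2,3) (1,0) [ray(1,1) blocked at (2,3)]
  WK@(2,3): attacks (2,4) (2,2) (3,3) (1,3) (3,4) (3,2) (1,4) (1,2)
  WK@(4,1): attacks (4,2) (4,0) (3,1) (3,2) (3,0)
  WQ@(4,3): attacks (4,4) (4,2) (4,1) (3,3) (2,3) (3,4) (3,2) (2,1) (1,0) [ray(0,-1) blocked at (4,1); ray(-1,0) blocked at (2,3)]
W attacks (3,3): yes

Answer: yes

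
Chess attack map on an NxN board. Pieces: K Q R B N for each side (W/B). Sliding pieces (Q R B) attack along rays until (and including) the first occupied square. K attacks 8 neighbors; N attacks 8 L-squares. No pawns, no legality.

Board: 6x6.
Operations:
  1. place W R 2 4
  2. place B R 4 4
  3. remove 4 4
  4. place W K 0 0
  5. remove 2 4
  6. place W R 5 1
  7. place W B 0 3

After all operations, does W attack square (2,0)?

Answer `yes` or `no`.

Answer: no

Derivation:
Op 1: place WR@(2,4)
Op 2: place BR@(4,4)
Op 3: remove (4,4)
Op 4: place WK@(0,0)
Op 5: remove (2,4)
Op 6: place WR@(5,1)
Op 7: place WB@(0,3)
Per-piece attacks for W:
  WK@(0,0): attacks (0,1) (1,0) (1,1)
  WB@(0,3): attacks (1,4) (2,5) (1,2) (2,1) (3,0)
  WR@(5,1): attacks (5,2) (5,3) (5,4) (5,5) (5,0) (4,1) (3,1) (2,1) (1,1) (0,1)
W attacks (2,0): no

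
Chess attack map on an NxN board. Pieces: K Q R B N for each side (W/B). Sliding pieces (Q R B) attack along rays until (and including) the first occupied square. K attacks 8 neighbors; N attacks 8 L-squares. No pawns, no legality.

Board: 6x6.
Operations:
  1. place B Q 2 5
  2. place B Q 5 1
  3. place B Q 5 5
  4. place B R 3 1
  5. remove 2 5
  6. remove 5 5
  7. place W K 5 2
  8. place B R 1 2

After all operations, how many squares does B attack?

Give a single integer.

Op 1: place BQ@(2,5)
Op 2: place BQ@(5,1)
Op 3: place BQ@(5,5)
Op 4: place BR@(3,1)
Op 5: remove (2,5)
Op 6: remove (5,5)
Op 7: place WK@(5,2)
Op 8: place BR@(1,2)
Per-piece attacks for B:
  BR@(1,2): attacks (1,3) (1,4) (1,5) (1,1) (1,0) (2,2) (3,2) (4,2) (5,2) (0,2) [ray(1,0) blocked at (5,2)]
  BR@(3,1): attacks (3,2) (3,3) (3,4) (3,5) (3,0) (4,1) (5,1) (2,1) (1,1) (0,1) [ray(1,0) blocked at (5,1)]
  BQ@(5,1): attacks (5,2) (5,0) (4,1) (3,1) (4,2) (3,3) (2,4) (1,5) (4,0) [ray(0,1) blocked at (5,2); ray(-1,0) blocked at (3,1)]
Union (22 distinct): (0,1) (0,2) (1,0) (1,1) (1,3) (1,4) (1,5) (2,1) (2,2) (2,4) (3,0) (3,1) (3,2) (3,3) (3,4) (3,5) (4,0) (4,1) (4,2) (5,0) (5,1) (5,2)

Answer: 22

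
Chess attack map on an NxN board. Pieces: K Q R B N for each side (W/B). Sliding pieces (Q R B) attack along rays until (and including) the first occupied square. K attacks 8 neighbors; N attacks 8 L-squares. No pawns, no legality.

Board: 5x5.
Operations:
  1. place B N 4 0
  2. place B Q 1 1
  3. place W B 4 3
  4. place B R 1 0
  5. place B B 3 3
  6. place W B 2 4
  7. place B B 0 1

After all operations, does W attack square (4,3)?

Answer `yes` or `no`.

Op 1: place BN@(4,0)
Op 2: place BQ@(1,1)
Op 3: place WB@(4,3)
Op 4: place BR@(1,0)
Op 5: place BB@(3,3)
Op 6: place WB@(2,4)
Op 7: place BB@(0,1)
Per-piece attacks for W:
  WB@(2,4): attacks (3,3) (1,3) (0,2) [ray(1,-1) blocked at (3,3)]
  WB@(4,3): attacks (3,4) (3,2) (2,1) (1,0) [ray(-1,-1) blocked at (1,0)]
W attacks (4,3): no

Answer: no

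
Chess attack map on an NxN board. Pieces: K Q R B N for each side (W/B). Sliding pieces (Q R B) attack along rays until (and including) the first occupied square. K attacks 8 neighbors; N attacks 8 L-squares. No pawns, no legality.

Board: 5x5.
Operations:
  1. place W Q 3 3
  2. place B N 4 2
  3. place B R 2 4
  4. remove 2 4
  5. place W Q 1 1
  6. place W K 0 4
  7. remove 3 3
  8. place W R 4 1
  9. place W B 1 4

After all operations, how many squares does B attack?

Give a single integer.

Op 1: place WQ@(3,3)
Op 2: place BN@(4,2)
Op 3: place BR@(2,4)
Op 4: remove (2,4)
Op 5: place WQ@(1,1)
Op 6: place WK@(0,4)
Op 7: remove (3,3)
Op 8: place WR@(4,1)
Op 9: place WB@(1,4)
Per-piece attacks for B:
  BN@(4,2): attacks (3,4) (2,3) (3,0) (2,1)
Union (4 distinct): (2,1) (2,3) (3,0) (3,4)

Answer: 4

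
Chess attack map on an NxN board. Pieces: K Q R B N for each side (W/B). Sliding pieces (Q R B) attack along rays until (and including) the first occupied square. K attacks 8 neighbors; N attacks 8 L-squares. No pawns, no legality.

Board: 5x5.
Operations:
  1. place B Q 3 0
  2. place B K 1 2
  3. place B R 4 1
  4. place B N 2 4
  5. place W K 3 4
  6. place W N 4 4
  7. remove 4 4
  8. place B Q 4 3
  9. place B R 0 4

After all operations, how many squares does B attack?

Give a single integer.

Op 1: place BQ@(3,0)
Op 2: place BK@(1,2)
Op 3: place BR@(4,1)
Op 4: place BN@(2,4)
Op 5: place WK@(3,4)
Op 6: place WN@(4,4)
Op 7: remove (4,4)
Op 8: place BQ@(4,3)
Op 9: place BR@(0,4)
Per-piece attacks for B:
  BR@(0,4): attacks (0,3) (0,2) (0,1) (0,0) (1,4) (2,4) [ray(1,0) blocked at (2,4)]
  BK@(1,2): attacks (1,3) (1,1) (2,2) (0,2) (2,3) (2,1) (0,3) (0,1)
  BN@(2,4): attacks (3,2) (4,3) (1,2) (0,3)
  BQ@(3,0): attacks (3,1) (3,2) (3,3) (3,4) (4,0) (2,0) (1,0) (0,0) (4,1) (2,1) (1,2) [ray(0,1) blocked at (3,4); ray(1,1) blocked at (4,1); ray(-1,1) blocked at (1,2)]
  BR@(4,1): attacks (4,2) (4,3) (4,0) (3,1) (2,1) (1,1) (0,1) [ray(0,1) blocked at (4,3)]
  BQ@(4,3): attacks (4,4) (4,2) (4,1) (3,3) (2,3) (1,3) (0,3) (3,4) (3,2) (2,1) (1,0) [ray(0,-1) blocked at (4,1); ray(-1,1) blocked at (3,4)]
Union (23 distinct): (0,0) (0,1) (0,2) (0,3) (1,0) (1,1) (1,2) (1,3) (1,4) (2,0) (2,1) (2,2) (2,3) (2,4) (3,1) (3,2) (3,3) (3,4) (4,0) (4,1) (4,2) (4,3) (4,4)

Answer: 23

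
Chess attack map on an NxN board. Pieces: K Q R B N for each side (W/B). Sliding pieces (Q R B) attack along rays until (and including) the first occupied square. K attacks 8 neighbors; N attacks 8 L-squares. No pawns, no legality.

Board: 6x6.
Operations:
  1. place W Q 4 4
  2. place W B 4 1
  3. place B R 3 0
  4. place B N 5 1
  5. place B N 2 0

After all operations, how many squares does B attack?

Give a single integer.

Answer: 13

Derivation:
Op 1: place WQ@(4,4)
Op 2: place WB@(4,1)
Op 3: place BR@(3,0)
Op 4: place BN@(5,1)
Op 5: place BN@(2,0)
Per-piece attacks for B:
  BN@(2,0): attacks (3,2) (4,1) (1,2) (0,1)
  BR@(3,0): attacks (3,1) (3,2) (3,3) (3,4) (3,5) (4,0) (5,0) (2,0) [ray(-1,0) blocked at (2,0)]
  BN@(5,1): attacks (4,3) (3,2) (3,0)
Union (13 distinct): (0,1) (1,2) (2,0) (3,0) (3,1) (3,2) (3,3) (3,4) (3,5) (4,0) (4,1) (4,3) (5,0)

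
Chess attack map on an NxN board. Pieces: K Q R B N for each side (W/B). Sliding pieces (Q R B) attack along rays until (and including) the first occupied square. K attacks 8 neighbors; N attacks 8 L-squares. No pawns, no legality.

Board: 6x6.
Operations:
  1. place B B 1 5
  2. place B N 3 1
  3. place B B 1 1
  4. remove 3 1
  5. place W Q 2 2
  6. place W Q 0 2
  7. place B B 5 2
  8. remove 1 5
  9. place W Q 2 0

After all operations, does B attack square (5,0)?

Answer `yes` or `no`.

Op 1: place BB@(1,5)
Op 2: place BN@(3,1)
Op 3: place BB@(1,1)
Op 4: remove (3,1)
Op 5: place WQ@(2,2)
Op 6: place WQ@(0,2)
Op 7: place BB@(5,2)
Op 8: remove (1,5)
Op 9: place WQ@(2,0)
Per-piece attacks for B:
  BB@(1,1): attacks (2,2) (2,0) (0,2) (0,0) [ray(1,1) blocked at (2,2); ray(1,-1) blocked at (2,0); ray(-1,1) blocked at (0,2)]
  BB@(5,2): attacks (4,3) (3,4) (2,5) (4,1) (3,0)
B attacks (5,0): no

Answer: no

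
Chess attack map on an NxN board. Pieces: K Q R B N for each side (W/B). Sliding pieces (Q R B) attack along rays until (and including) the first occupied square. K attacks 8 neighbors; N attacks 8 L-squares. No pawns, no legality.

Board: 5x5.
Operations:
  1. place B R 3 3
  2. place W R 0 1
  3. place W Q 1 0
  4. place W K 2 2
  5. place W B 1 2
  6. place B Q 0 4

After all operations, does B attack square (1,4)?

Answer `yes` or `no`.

Op 1: place BR@(3,3)
Op 2: place WR@(0,1)
Op 3: place WQ@(1,0)
Op 4: place WK@(2,2)
Op 5: place WB@(1,2)
Op 6: place BQ@(0,4)
Per-piece attacks for B:
  BQ@(0,4): attacks (0,3) (0,2) (0,1) (1,4) (2,4) (3,4) (4,4) (1,3) (2,2) [ray(0,-1) blocked at (0,1); ray(1,-1) blocked at (2,2)]
  BR@(3,3): attacks (3,4) (3,2) (3,1) (3,0) (4,3) (2,3) (1,3) (0,3)
B attacks (1,4): yes

Answer: yes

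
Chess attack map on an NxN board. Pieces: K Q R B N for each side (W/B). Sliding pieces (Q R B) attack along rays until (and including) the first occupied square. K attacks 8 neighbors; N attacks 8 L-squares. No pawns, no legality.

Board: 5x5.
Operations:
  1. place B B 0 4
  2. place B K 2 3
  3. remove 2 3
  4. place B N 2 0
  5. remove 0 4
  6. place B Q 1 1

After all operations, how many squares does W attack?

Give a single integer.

Op 1: place BB@(0,4)
Op 2: place BK@(2,3)
Op 3: remove (2,3)
Op 4: place BN@(2,0)
Op 5: remove (0,4)
Op 6: place BQ@(1,1)
Per-piece attacks for W:
Union (0 distinct): (none)

Answer: 0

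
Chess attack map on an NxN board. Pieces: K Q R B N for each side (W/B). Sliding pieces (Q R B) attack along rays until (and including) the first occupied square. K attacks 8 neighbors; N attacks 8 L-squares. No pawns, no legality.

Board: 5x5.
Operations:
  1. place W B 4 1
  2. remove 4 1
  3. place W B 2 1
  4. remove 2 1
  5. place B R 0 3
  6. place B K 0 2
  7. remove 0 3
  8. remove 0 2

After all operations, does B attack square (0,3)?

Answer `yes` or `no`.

Answer: no

Derivation:
Op 1: place WB@(4,1)
Op 2: remove (4,1)
Op 3: place WB@(2,1)
Op 4: remove (2,1)
Op 5: place BR@(0,3)
Op 6: place BK@(0,2)
Op 7: remove (0,3)
Op 8: remove (0,2)
Per-piece attacks for B:
B attacks (0,3): no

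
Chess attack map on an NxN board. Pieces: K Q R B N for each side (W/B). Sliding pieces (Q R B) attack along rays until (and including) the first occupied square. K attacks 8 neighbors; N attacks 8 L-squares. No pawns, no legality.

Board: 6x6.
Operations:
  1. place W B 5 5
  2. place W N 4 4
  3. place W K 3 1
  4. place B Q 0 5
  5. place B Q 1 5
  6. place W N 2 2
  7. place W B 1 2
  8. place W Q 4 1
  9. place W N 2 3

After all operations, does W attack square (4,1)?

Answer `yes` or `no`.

Op 1: place WB@(5,5)
Op 2: place WN@(4,4)
Op 3: place WK@(3,1)
Op 4: place BQ@(0,5)
Op 5: place BQ@(1,5)
Op 6: place WN@(2,2)
Op 7: place WB@(1,2)
Op 8: place WQ@(4,1)
Op 9: place WN@(2,3)
Per-piece attacks for W:
  WB@(1,2): attacks (2,3) (2,1) (3,0) (0,3) (0,1) [ray(1,1) blocked at (2,3)]
  WN@(2,2): attacks (3,4) (4,3) (1,4) (0,3) (3,0) (4,1) (1,0) (0,1)
  WN@(2,3): attacks (3,5) (4,4) (1,5) (0,4) (3,1) (4,2) (1,1) (0,2)
  WK@(3,1): attacks (3,2) (3,0) (4,1) (2,1) (4,2) (4,0) (2,2) (2,0)
  WQ@(4,1): attacks (4,2) (4,3) (4,4) (4,0) (5,1) (3,1) (5,2) (5,0) (3,2) (2,3) (3,0) [ray(0,1) blocked at (4,4); ray(-1,0) blocked at (3,1); ray(-1,1) blocked at (2,3)]
  WN@(4,4): attacks (2,5) (5,2) (3,2) (2,3)
  WB@(5,5): attacks (4,4) [ray(-1,-1) blocked at (4,4)]
W attacks (4,1): yes

Answer: yes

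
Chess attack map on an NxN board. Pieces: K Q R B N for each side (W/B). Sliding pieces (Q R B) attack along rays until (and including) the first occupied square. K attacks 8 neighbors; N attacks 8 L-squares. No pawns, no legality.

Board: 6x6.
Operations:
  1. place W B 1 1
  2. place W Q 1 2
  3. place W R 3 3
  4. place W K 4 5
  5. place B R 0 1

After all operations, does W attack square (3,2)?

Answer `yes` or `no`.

Op 1: place WB@(1,1)
Op 2: place WQ@(1,2)
Op 3: place WR@(3,3)
Op 4: place WK@(4,5)
Op 5: place BR@(0,1)
Per-piece attacks for W:
  WB@(1,1): attacks (2,2) (3,3) (2,0) (0,2) (0,0) [ray(1,1) blocked at (3,3)]
  WQ@(1,2): attacks (1,3) (1,4) (1,5) (1,1) (2,2) (3,2) (4,2) (5,2) (0,2) (2,3) (3,4) (4,5) (2,1) (3,0) (0,3) (0,1) [ray(0,-1) blocked at (1,1); ray(1,1) blocked at (4,5); ray(-1,-1) blocked at (0,1)]
  WR@(3,3): attacks (3,4) (3,5) (3,2) (3,1) (3,0) (4,3) (5,3) (2,3) (1,3) (0,3)
  WK@(4,5): attacks (4,4) (5,5) (3,5) (5,4) (3,4)
W attacks (3,2): yes

Answer: yes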